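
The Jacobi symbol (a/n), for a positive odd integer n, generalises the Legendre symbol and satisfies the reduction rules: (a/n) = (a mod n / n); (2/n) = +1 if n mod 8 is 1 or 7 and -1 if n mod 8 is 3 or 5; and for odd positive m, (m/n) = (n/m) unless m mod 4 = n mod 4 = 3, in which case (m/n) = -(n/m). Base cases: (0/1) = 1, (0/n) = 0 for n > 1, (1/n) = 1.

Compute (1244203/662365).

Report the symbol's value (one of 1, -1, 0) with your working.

(1244203/662365): 1244203 mod 662365 = 581838, so (1244203/662365) = (581838/662365)
factor out 2^1: 581838 = 2^1·290919; with 662365 mod 8 = 5, (2/662365) = -1; sign now -1; continue with (290919/662365)
flip (290919/662365) -> (662365/290919): both odd, 290919 mod 4 = 3, 662365 mod 4 = 1, so the flip contributes +1; sign now -1
(662365/290919): 662365 mod 290919 = 80527, so (662365/290919) = (80527/290919)
flip (80527/290919) -> (290919/80527): both odd, 80527 mod 4 = 3, 290919 mod 4 = 3, so the flip contributes -1; sign now +1
(290919/80527): 290919 mod 80527 = 49338, so (290919/80527) = (49338/80527)
factor out 2^1: 49338 = 2^1·24669; with 80527 mod 8 = 7, (2/80527) = +1; sign now +1; continue with (24669/80527)
flip (24669/80527) -> (80527/24669): both odd, 24669 mod 4 = 1, 80527 mod 4 = 3, so the flip contributes +1; sign now +1
(80527/24669): 80527 mod 24669 = 6520, so (80527/24669) = (6520/24669)
factor out 2^3: 6520 = 2^3·815; with 24669 mod 8 = 5, (2/24669) = -1; sign now -1; continue with (815/24669)
flip (815/24669) -> (24669/815): both odd, 815 mod 4 = 3, 24669 mod 4 = 1, so the flip contributes +1; sign now -1
(24669/815): 24669 mod 815 = 219, so (24669/815) = (219/815)
flip (219/815) -> (815/219): both odd, 219 mod 4 = 3, 815 mod 4 = 3, so the flip contributes -1; sign now +1
(815/219): 815 mod 219 = 158, so (815/219) = (158/219)
factor out 2^1: 158 = 2^1·79; with 219 mod 8 = 3, (2/219) = -1; sign now -1; continue with (79/219)
flip (79/219) -> (219/79): both odd, 79 mod 4 = 3, 219 mod 4 = 3, so the flip contributes -1; sign now +1
(219/79): 219 mod 79 = 61, so (219/79) = (61/79)
flip (61/79) -> (79/61): both odd, 61 mod 4 = 1, 79 mod 4 = 3, so the flip contributes +1; sign now +1
(79/61): 79 mod 61 = 18, so (79/61) = (18/61)
factor out 2^1: 18 = 2^1·9; with 61 mod 8 = 5, (2/61) = -1; sign now -1; continue with (9/61)
flip (9/61) -> (61/9): both odd, 9 mod 4 = 1, 61 mod 4 = 1, so the flip contributes +1; sign now -1
(61/9): 61 mod 9 = 7, so (61/9) = (7/9)
flip (7/9) -> (9/7): both odd, 7 mod 4 = 3, 9 mod 4 = 1, so the flip contributes +1; sign now -1
(9/7): 9 mod 7 = 2, so (9/7) = (2/7)
factor out 2^1: 2 = 2^1·1; with 7 mod 8 = 7, (2/7) = +1; sign now -1; continue with (1/7)
reached (1/7) = 1, so the symbol is -1

-1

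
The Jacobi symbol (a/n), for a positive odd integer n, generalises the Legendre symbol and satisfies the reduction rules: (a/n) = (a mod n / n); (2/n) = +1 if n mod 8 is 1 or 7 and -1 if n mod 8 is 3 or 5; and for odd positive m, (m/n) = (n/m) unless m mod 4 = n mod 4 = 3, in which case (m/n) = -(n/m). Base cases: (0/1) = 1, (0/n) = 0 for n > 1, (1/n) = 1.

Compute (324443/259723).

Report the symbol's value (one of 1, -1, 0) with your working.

1

(324443/259723): 324443 mod 259723 = 64720, so (324443/259723) = (64720/259723)
factor out 2^4: 64720 = 2^4·4045; with 259723 mod 8 = 3, (2/259723) = -1; sign now +1; continue with (4045/259723)
flip (4045/259723) -> (259723/4045): both odd, 4045 mod 4 = 1, 259723 mod 4 = 3, so the flip contributes +1; sign now +1
(259723/4045): 259723 mod 4045 = 843, so (259723/4045) = (843/4045)
flip (843/4045) -> (4045/843): both odd, 843 mod 4 = 3, 4045 mod 4 = 1, so the flip contributes +1; sign now +1
(4045/843): 4045 mod 843 = 673, so (4045/843) = (673/843)
flip (673/843) -> (843/673): both odd, 673 mod 4 = 1, 843 mod 4 = 3, so the flip contributes +1; sign now +1
(843/673): 843 mod 673 = 170, so (843/673) = (170/673)
factor out 2^1: 170 = 2^1·85; with 673 mod 8 = 1, (2/673) = +1; sign now +1; continue with (85/673)
flip (85/673) -> (673/85): both odd, 85 mod 4 = 1, 673 mod 4 = 1, so the flip contributes +1; sign now +1
(673/85): 673 mod 85 = 78, so (673/85) = (78/85)
factor out 2^1: 78 = 2^1·39; with 85 mod 8 = 5, (2/85) = -1; sign now -1; continue with (39/85)
flip (39/85) -> (85/39): both odd, 39 mod 4 = 3, 85 mod 4 = 1, so the flip contributes +1; sign now -1
(85/39): 85 mod 39 = 7, so (85/39) = (7/39)
flip (7/39) -> (39/7): both odd, 7 mod 4 = 3, 39 mod 4 = 3, so the flip contributes -1; sign now +1
(39/7): 39 mod 7 = 4, so (39/7) = (4/7)
factor out 2^2: 4 = 2^2·1; with 7 mod 8 = 7, (2/7) = +1; sign now +1; continue with (1/7)
reached (1/7) = 1, so the symbol is +1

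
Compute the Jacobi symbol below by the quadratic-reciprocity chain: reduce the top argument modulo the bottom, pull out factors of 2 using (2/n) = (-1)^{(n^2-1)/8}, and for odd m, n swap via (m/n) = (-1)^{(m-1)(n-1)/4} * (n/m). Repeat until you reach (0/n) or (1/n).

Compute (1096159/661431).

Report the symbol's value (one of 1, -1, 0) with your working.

1

(1096159/661431): 1096159 mod 661431 = 434728, so (1096159/661431) = (434728/661431)
factor out 2^3: 434728 = 2^3·54341; with 661431 mod 8 = 7, (2/661431) = +1; sign now +1; continue with (54341/661431)
flip (54341/661431) -> (661431/54341): both odd, 54341 mod 4 = 1, 661431 mod 4 = 3, so the flip contributes +1; sign now +1
(661431/54341): 661431 mod 54341 = 9339, so (661431/54341) = (9339/54341)
flip (9339/54341) -> (54341/9339): both odd, 9339 mod 4 = 3, 54341 mod 4 = 1, so the flip contributes +1; sign now +1
(54341/9339): 54341 mod 9339 = 7646, so (54341/9339) = (7646/9339)
factor out 2^1: 7646 = 2^1·3823; with 9339 mod 8 = 3, (2/9339) = -1; sign now -1; continue with (3823/9339)
flip (3823/9339) -> (9339/3823): both odd, 3823 mod 4 = 3, 9339 mod 4 = 3, so the flip contributes -1; sign now +1
(9339/3823): 9339 mod 3823 = 1693, so (9339/3823) = (1693/3823)
flip (1693/3823) -> (3823/1693): both odd, 1693 mod 4 = 1, 3823 mod 4 = 3, so the flip contributes +1; sign now +1
(3823/1693): 3823 mod 1693 = 437, so (3823/1693) = (437/1693)
flip (437/1693) -> (1693/437): both odd, 437 mod 4 = 1, 1693 mod 4 = 1, so the flip contributes +1; sign now +1
(1693/437): 1693 mod 437 = 382, so (1693/437) = (382/437)
factor out 2^1: 382 = 2^1·191; with 437 mod 8 = 5, (2/437) = -1; sign now -1; continue with (191/437)
flip (191/437) -> (437/191): both odd, 191 mod 4 = 3, 437 mod 4 = 1, so the flip contributes +1; sign now -1
(437/191): 437 mod 191 = 55, so (437/191) = (55/191)
flip (55/191) -> (191/55): both odd, 55 mod 4 = 3, 191 mod 4 = 3, so the flip contributes -1; sign now +1
(191/55): 191 mod 55 = 26, so (191/55) = (26/55)
factor out 2^1: 26 = 2^1·13; with 55 mod 8 = 7, (2/55) = +1; sign now +1; continue with (13/55)
flip (13/55) -> (55/13): both odd, 13 mod 4 = 1, 55 mod 4 = 3, so the flip contributes +1; sign now +1
(55/13): 55 mod 13 = 3, so (55/13) = (3/13)
flip (3/13) -> (13/3): both odd, 3 mod 4 = 3, 13 mod 4 = 1, so the flip contributes +1; sign now +1
(13/3): 13 mod 3 = 1, so (13/3) = (1/3)
reached (1/3) = 1, so the symbol is +1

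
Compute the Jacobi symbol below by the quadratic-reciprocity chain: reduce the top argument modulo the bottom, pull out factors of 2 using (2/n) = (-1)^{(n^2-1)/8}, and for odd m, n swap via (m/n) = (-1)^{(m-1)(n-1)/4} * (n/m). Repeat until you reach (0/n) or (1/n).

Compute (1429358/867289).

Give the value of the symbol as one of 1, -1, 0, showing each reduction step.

1

(1429358/867289): 1429358 mod 867289 = 562069, so (1429358/867289) = (562069/867289)
flip (562069/867289) -> (867289/562069): both odd, 562069 mod 4 = 1, 867289 mod 4 = 1, so the flip contributes +1; sign now +1
(867289/562069): 867289 mod 562069 = 305220, so (867289/562069) = (305220/562069)
factor out 2^2: 305220 = 2^2·76305; with 562069 mod 8 = 5, (2/562069) = -1; sign now +1; continue with (76305/562069)
flip (76305/562069) -> (562069/76305): both odd, 76305 mod 4 = 1, 562069 mod 4 = 1, so the flip contributes +1; sign now +1
(562069/76305): 562069 mod 76305 = 27934, so (562069/76305) = (27934/76305)
factor out 2^1: 27934 = 2^1·13967; with 76305 mod 8 = 1, (2/76305) = +1; sign now +1; continue with (13967/76305)
flip (13967/76305) -> (76305/13967): both odd, 13967 mod 4 = 3, 76305 mod 4 = 1, so the flip contributes +1; sign now +1
(76305/13967): 76305 mod 13967 = 6470, so (76305/13967) = (6470/13967)
factor out 2^1: 6470 = 2^1·3235; with 13967 mod 8 = 7, (2/13967) = +1; sign now +1; continue with (3235/13967)
flip (3235/13967) -> (13967/3235): both odd, 3235 mod 4 = 3, 13967 mod 4 = 3, so the flip contributes -1; sign now -1
(13967/3235): 13967 mod 3235 = 1027, so (13967/3235) = (1027/3235)
flip (1027/3235) -> (3235/1027): both odd, 1027 mod 4 = 3, 3235 mod 4 = 3, so the flip contributes -1; sign now +1
(3235/1027): 3235 mod 1027 = 154, so (3235/1027) = (154/1027)
factor out 2^1: 154 = 2^1·77; with 1027 mod 8 = 3, (2/1027) = -1; sign now -1; continue with (77/1027)
flip (77/1027) -> (1027/77): both odd, 77 mod 4 = 1, 1027 mod 4 = 3, so the flip contributes +1; sign now -1
(1027/77): 1027 mod 77 = 26, so (1027/77) = (26/77)
factor out 2^1: 26 = 2^1·13; with 77 mod 8 = 5, (2/77) = -1; sign now +1; continue with (13/77)
flip (13/77) -> (77/13): both odd, 13 mod 4 = 1, 77 mod 4 = 1, so the flip contributes +1; sign now +1
(77/13): 77 mod 13 = 12, so (77/13) = (12/13)
factor out 2^2: 12 = 2^2·3; with 13 mod 8 = 5, (2/13) = -1; sign now +1; continue with (3/13)
flip (3/13) -> (13/3): both odd, 3 mod 4 = 3, 13 mod 4 = 1, so the flip contributes +1; sign now +1
(13/3): 13 mod 3 = 1, so (13/3) = (1/3)
reached (1/3) = 1, so the symbol is +1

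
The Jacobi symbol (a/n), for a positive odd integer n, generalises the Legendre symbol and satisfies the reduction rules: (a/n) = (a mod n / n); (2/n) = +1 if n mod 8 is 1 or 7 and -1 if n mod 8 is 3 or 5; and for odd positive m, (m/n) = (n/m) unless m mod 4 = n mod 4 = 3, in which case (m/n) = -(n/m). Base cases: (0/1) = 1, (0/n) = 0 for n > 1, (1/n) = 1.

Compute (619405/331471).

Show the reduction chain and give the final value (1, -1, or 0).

-1

(619405/331471) = (287934/331471)   [reduce mod 331471]
287934 = 2^1·143967; (2/331471) = +1 since 331471 mod 8 = 7, so (287934/331471) = (+1)^1·(143967/331471); sign now +1
reciprocity: (143967/331471) = -1·(331471/143967) since 143967 mod 4 = 3, 331471 mod 4 = 3; sign now -1
(331471/143967) = (43537/143967)   [reduce mod 143967]
reciprocity: (43537/143967) = +1·(143967/43537) since 43537 mod 4 = 1, 143967 mod 4 = 3; sign now -1
(143967/43537) = (13356/43537)   [reduce mod 43537]
13356 = 2^2·3339; (2/43537) = +1 since 43537 mod 8 = 1, so (13356/43537) = (+1)^2·(3339/43537); sign now -1
reciprocity: (3339/43537) = +1·(43537/3339) since 3339 mod 4 = 3, 43537 mod 4 = 1; sign now -1
(43537/3339) = (130/3339)   [reduce mod 3339]
130 = 2^1·65; (2/3339) = -1 since 3339 mod 8 = 3, so (130/3339) = (-1)^1·(65/3339); sign now +1
reciprocity: (65/3339) = +1·(3339/65) since 65 mod 4 = 1, 3339 mod 4 = 3; sign now +1
(3339/65) = (24/65)   [reduce mod 65]
24 = 2^3·3; (2/65) = +1 since 65 mod 8 = 1, so (24/65) = (+1)^3·(3/65); sign now +1
reciprocity: (3/65) = +1·(65/3) since 3 mod 4 = 3, 65 mod 4 = 1; sign now +1
(65/3) = (2/3)   [reduce mod 3]
2 = 2^1·1; (2/3) = -1 since 3 mod 8 = 3, so (2/3) = (-1)^1·(1/3); sign now -1
(1/3) = 1; final value = sign = -1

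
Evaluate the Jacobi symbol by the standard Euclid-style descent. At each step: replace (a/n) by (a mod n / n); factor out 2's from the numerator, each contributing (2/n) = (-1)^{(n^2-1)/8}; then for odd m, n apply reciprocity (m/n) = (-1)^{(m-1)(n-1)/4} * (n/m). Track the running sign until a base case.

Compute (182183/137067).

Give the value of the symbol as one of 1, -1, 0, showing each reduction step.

(182183/137067): 182183 mod 137067 = 45116, so (182183/137067) = (45116/137067)
factor out 2^2: 45116 = 2^2·11279; with 137067 mod 8 = 3, (2/137067) = -1; sign now +1; continue with (11279/137067)
flip (11279/137067) -> (137067/11279): both odd, 11279 mod 4 = 3, 137067 mod 4 = 3, so the flip contributes -1; sign now -1
(137067/11279): 137067 mod 11279 = 1719, so (137067/11279) = (1719/11279)
flip (1719/11279) -> (11279/1719): both odd, 1719 mod 4 = 3, 11279 mod 4 = 3, so the flip contributes -1; sign now +1
(11279/1719): 11279 mod 1719 = 965, so (11279/1719) = (965/1719)
flip (965/1719) -> (1719/965): both odd, 965 mod 4 = 1, 1719 mod 4 = 3, so the flip contributes +1; sign now +1
(1719/965): 1719 mod 965 = 754, so (1719/965) = (754/965)
factor out 2^1: 754 = 2^1·377; with 965 mod 8 = 5, (2/965) = -1; sign now -1; continue with (377/965)
flip (377/965) -> (965/377): both odd, 377 mod 4 = 1, 965 mod 4 = 1, so the flip contributes +1; sign now -1
(965/377): 965 mod 377 = 211, so (965/377) = (211/377)
flip (211/377) -> (377/211): both odd, 211 mod 4 = 3, 377 mod 4 = 1, so the flip contributes +1; sign now -1
(377/211): 377 mod 211 = 166, so (377/211) = (166/211)
factor out 2^1: 166 = 2^1·83; with 211 mod 8 = 3, (2/211) = -1; sign now +1; continue with (83/211)
flip (83/211) -> (211/83): both odd, 83 mod 4 = 3, 211 mod 4 = 3, so the flip contributes -1; sign now -1
(211/83): 211 mod 83 = 45, so (211/83) = (45/83)
flip (45/83) -> (83/45): both odd, 45 mod 4 = 1, 83 mod 4 = 3, so the flip contributes +1; sign now -1
(83/45): 83 mod 45 = 38, so (83/45) = (38/45)
factor out 2^1: 38 = 2^1·19; with 45 mod 8 = 5, (2/45) = -1; sign now +1; continue with (19/45)
flip (19/45) -> (45/19): both odd, 19 mod 4 = 3, 45 mod 4 = 1, so the flip contributes +1; sign now +1
(45/19): 45 mod 19 = 7, so (45/19) = (7/19)
flip (7/19) -> (19/7): both odd, 7 mod 4 = 3, 19 mod 4 = 3, so the flip contributes -1; sign now -1
(19/7): 19 mod 7 = 5, so (19/7) = (5/7)
flip (5/7) -> (7/5): both odd, 5 mod 4 = 1, 7 mod 4 = 3, so the flip contributes +1; sign now -1
(7/5): 7 mod 5 = 2, so (7/5) = (2/5)
factor out 2^1: 2 = 2^1·1; with 5 mod 8 = 5, (2/5) = -1; sign now +1; continue with (1/5)
reached (1/5) = 1, so the symbol is +1

1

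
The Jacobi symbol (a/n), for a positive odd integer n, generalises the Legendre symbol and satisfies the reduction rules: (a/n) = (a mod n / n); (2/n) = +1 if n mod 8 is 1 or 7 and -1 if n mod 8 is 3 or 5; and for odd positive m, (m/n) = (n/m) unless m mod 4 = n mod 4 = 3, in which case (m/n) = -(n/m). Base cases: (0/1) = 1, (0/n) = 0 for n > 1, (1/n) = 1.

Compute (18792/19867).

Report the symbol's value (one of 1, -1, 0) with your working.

factor out 2^3: 18792 = 2^3·2349; with 19867 mod 8 = 3, (2/19867) = -1; sign now -1; continue with (2349/19867)
flip (2349/19867) -> (19867/2349): both odd, 2349 mod 4 = 1, 19867 mod 4 = 3, so the flip contributes +1; sign now -1
(19867/2349): 19867 mod 2349 = 1075, so (19867/2349) = (1075/2349)
flip (1075/2349) -> (2349/1075): both odd, 1075 mod 4 = 3, 2349 mod 4 = 1, so the flip contributes +1; sign now -1
(2349/1075): 2349 mod 1075 = 199, so (2349/1075) = (199/1075)
flip (199/1075) -> (1075/199): both odd, 199 mod 4 = 3, 1075 mod 4 = 3, so the flip contributes -1; sign now +1
(1075/199): 1075 mod 199 = 80, so (1075/199) = (80/199)
factor out 2^4: 80 = 2^4·5; with 199 mod 8 = 7, (2/199) = +1; sign now +1; continue with (5/199)
flip (5/199) -> (199/5): both odd, 5 mod 4 = 1, 199 mod 4 = 3, so the flip contributes +1; sign now +1
(199/5): 199 mod 5 = 4, so (199/5) = (4/5)
factor out 2^2: 4 = 2^2·1; with 5 mod 8 = 5, (2/5) = -1; sign now +1; continue with (1/5)
reached (1/5) = 1, so the symbol is +1

1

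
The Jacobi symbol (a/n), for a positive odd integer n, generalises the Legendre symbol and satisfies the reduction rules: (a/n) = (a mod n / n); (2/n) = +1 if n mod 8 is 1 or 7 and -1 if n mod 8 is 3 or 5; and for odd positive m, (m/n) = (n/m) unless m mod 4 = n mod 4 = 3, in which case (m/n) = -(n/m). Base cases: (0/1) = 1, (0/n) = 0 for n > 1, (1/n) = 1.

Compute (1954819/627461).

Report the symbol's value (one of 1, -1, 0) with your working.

(1954819/627461): 1954819 mod 627461 = 72436, so (1954819/627461) = (72436/627461)
factor out 2^2: 72436 = 2^2·18109; with 627461 mod 8 = 5, (2/627461) = -1; sign now +1; continue with (18109/627461)
flip (18109/627461) -> (627461/18109): both odd, 18109 mod 4 = 1, 627461 mod 4 = 1, so the flip contributes +1; sign now +1
(627461/18109): 627461 mod 18109 = 11755, so (627461/18109) = (11755/18109)
flip (11755/18109) -> (18109/11755): both odd, 11755 mod 4 = 3, 18109 mod 4 = 1, so the flip contributes +1; sign now +1
(18109/11755): 18109 mod 11755 = 6354, so (18109/11755) = (6354/11755)
factor out 2^1: 6354 = 2^1·3177; with 11755 mod 8 = 3, (2/11755) = -1; sign now -1; continue with (3177/11755)
flip (3177/11755) -> (11755/3177): both odd, 3177 mod 4 = 1, 11755 mod 4 = 3, so the flip contributes +1; sign now -1
(11755/3177): 11755 mod 3177 = 2224, so (11755/3177) = (2224/3177)
factor out 2^4: 2224 = 2^4·139; with 3177 mod 8 = 1, (2/3177) = +1; sign now -1; continue with (139/3177)
flip (139/3177) -> (3177/139): both odd, 139 mod 4 = 3, 3177 mod 4 = 1, so the flip contributes +1; sign now -1
(3177/139): 3177 mod 139 = 119, so (3177/139) = (119/139)
flip (119/139) -> (139/119): both odd, 119 mod 4 = 3, 139 mod 4 = 3, so the flip contributes -1; sign now +1
(139/119): 139 mod 119 = 20, so (139/119) = (20/119)
factor out 2^2: 20 = 2^2·5; with 119 mod 8 = 7, (2/119) = +1; sign now +1; continue with (5/119)
flip (5/119) -> (119/5): both odd, 5 mod 4 = 1, 119 mod 4 = 3, so the flip contributes +1; sign now +1
(119/5): 119 mod 5 = 4, so (119/5) = (4/5)
factor out 2^2: 4 = 2^2·1; with 5 mod 8 = 5, (2/5) = -1; sign now +1; continue with (1/5)
reached (1/5) = 1, so the symbol is +1

1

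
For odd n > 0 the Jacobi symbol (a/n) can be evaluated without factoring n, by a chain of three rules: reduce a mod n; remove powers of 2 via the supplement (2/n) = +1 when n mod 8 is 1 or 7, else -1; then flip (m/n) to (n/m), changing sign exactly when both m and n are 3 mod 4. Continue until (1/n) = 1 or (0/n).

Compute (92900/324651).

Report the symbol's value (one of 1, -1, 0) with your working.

-1

92900 = 2^2·23225; (2/324651) = -1 since 324651 mod 8 = 3, so (92900/324651) = (-1)^2·(23225/324651); sign now +1
reciprocity: (23225/324651) = +1·(324651/23225) since 23225 mod 4 = 1, 324651 mod 4 = 3; sign now +1
(324651/23225) = (22726/23225)   [reduce mod 23225]
22726 = 2^1·11363; (2/23225) = +1 since 23225 mod 8 = 1, so (22726/23225) = (+1)^1·(11363/23225); sign now +1
reciprocity: (11363/23225) = +1·(23225/11363) since 11363 mod 4 = 3, 23225 mod 4 = 1; sign now +1
(23225/11363) = (499/11363)   [reduce mod 11363]
reciprocity: (499/11363) = -1·(11363/499) since 499 mod 4 = 3, 11363 mod 4 = 3; sign now -1
(11363/499) = (385/499)   [reduce mod 499]
reciprocity: (385/499) = +1·(499/385) since 385 mod 4 = 1, 499 mod 4 = 3; sign now -1
(499/385) = (114/385)   [reduce mod 385]
114 = 2^1·57; (2/385) = +1 since 385 mod 8 = 1, so (114/385) = (+1)^1·(57/385); sign now -1
reciprocity: (57/385) = +1·(385/57) since 57 mod 4 = 1, 385 mod 4 = 1; sign now -1
(385/57) = (43/57)   [reduce mod 57]
reciprocity: (43/57) = +1·(57/43) since 43 mod 4 = 3, 57 mod 4 = 1; sign now -1
(57/43) = (14/43)   [reduce mod 43]
14 = 2^1·7; (2/43) = -1 since 43 mod 8 = 3, so (14/43) = (-1)^1·(7/43); sign now +1
reciprocity: (7/43) = -1·(43/7) since 7 mod 4 = 3, 43 mod 4 = 3; sign now -1
(43/7) = (1/7)   [reduce mod 7]
(1/7) = 1; final value = sign = -1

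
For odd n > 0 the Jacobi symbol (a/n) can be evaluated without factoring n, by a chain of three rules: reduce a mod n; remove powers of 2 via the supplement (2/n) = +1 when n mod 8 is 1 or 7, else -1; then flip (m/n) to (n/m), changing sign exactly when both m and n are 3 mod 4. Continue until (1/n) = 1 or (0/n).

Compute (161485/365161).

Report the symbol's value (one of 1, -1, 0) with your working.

reciprocity: (161485/365161) = +1·(365161/161485) since 161485 mod 4 = 1, 365161 mod 4 = 1; sign now +1
(365161/161485) = (42191/161485)   [reduce mod 161485]
reciprocity: (42191/161485) = +1·(161485/42191) since 42191 mod 4 = 3, 161485 mod 4 = 1; sign now +1
(161485/42191) = (34912/42191)   [reduce mod 42191]
34912 = 2^5·1091; (2/42191) = +1 since 42191 mod 8 = 7, so (34912/42191) = (+1)^5·(1091/42191); sign now +1
reciprocity: (1091/42191) = -1·(42191/1091) since 1091 mod 4 = 3, 42191 mod 4 = 3; sign now -1
(42191/1091) = (733/1091)   [reduce mod 1091]
reciprocity: (733/1091) = +1·(1091/733) since 733 mod 4 = 1, 1091 mod 4 = 3; sign now -1
(1091/733) = (358/733)   [reduce mod 733]
358 = 2^1·179; (2/733) = -1 since 733 mod 8 = 5, so (358/733) = (-1)^1·(179/733); sign now +1
reciprocity: (179/733) = +1·(733/179) since 179 mod 4 = 3, 733 mod 4 = 1; sign now +1
(733/179) = (17/179)   [reduce mod 179]
reciprocity: (17/179) = +1·(179/17) since 17 mod 4 = 1, 179 mod 4 = 3; sign now +1
(179/17) = (9/17)   [reduce mod 17]
reciprocity: (9/17) = +1·(17/9) since 9 mod 4 = 1, 17 mod 4 = 1; sign now +1
(17/9) = (8/9)   [reduce mod 9]
8 = 2^3·1; (2/9) = +1 since 9 mod 8 = 1, so (8/9) = (+1)^3·(1/9); sign now +1
(1/9) = 1; final value = sign = +1

1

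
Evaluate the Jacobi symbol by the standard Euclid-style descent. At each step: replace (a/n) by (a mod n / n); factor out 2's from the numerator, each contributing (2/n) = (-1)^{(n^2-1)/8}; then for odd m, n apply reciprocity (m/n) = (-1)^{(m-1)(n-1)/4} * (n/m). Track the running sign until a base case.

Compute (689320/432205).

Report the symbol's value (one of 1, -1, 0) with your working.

0

(689320/432205): 689320 mod 432205 = 257115, so (689320/432205) = (257115/432205)
flip (257115/432205) -> (432205/257115): both odd, 257115 mod 4 = 3, 432205 mod 4 = 1, so the flip contributes +1; sign now +1
(432205/257115): 432205 mod 257115 = 175090, so (432205/257115) = (175090/257115)
factor out 2^1: 175090 = 2^1·87545; with 257115 mod 8 = 3, (2/257115) = -1; sign now -1; continue with (87545/257115)
flip (87545/257115) -> (257115/87545): both odd, 87545 mod 4 = 1, 257115 mod 4 = 3, so the flip contributes +1; sign now -1
(257115/87545): 257115 mod 87545 = 82025, so (257115/87545) = (82025/87545)
flip (82025/87545) -> (87545/82025): both odd, 82025 mod 4 = 1, 87545 mod 4 = 1, so the flip contributes +1; sign now -1
(87545/82025): 87545 mod 82025 = 5520, so (87545/82025) = (5520/82025)
factor out 2^4: 5520 = 2^4·345; with 82025 mod 8 = 1, (2/82025) = +1; sign now -1; continue with (345/82025)
flip (345/82025) -> (82025/345): both odd, 345 mod 4 = 1, 82025 mod 4 = 1, so the flip contributes +1; sign now -1
(82025/345): 82025 mod 345 = 260, so (82025/345) = (260/345)
factor out 2^2: 260 = 2^2·65; with 345 mod 8 = 1, (2/345) = +1; sign now -1; continue with (65/345)
flip (65/345) -> (345/65): both odd, 65 mod 4 = 1, 345 mod 4 = 1, so the flip contributes +1; sign now -1
(345/65): 345 mod 65 = 20, so (345/65) = (20/65)
factor out 2^2: 20 = 2^2·5; with 65 mod 8 = 1, (2/65) = +1; sign now -1; continue with (5/65)
flip (5/65) -> (65/5): both odd, 5 mod 4 = 1, 65 mod 4 = 1, so the flip contributes +1; sign now -1
(65/5): 65 mod 5 = 0, so (65/5) = (0/5)
reached (0/5); gcd(a, n) > 1, so (0/5) = 0 and the symbol is 0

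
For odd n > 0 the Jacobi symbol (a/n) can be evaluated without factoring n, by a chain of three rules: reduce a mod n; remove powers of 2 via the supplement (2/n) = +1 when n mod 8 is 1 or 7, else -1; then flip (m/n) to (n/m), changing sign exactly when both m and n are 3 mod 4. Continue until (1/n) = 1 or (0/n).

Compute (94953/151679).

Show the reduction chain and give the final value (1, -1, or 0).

-1

reciprocity: (94953/151679) = +1·(151679/94953) since 94953 mod 4 = 1, 151679 mod 4 = 3; sign now +1
(151679/94953) = (56726/94953)   [reduce mod 94953]
56726 = 2^1·28363; (2/94953) = +1 since 94953 mod 8 = 1, so (56726/94953) = (+1)^1·(28363/94953); sign now +1
reciprocity: (28363/94953) = +1·(94953/28363) since 28363 mod 4 = 3, 94953 mod 4 = 1; sign now +1
(94953/28363) = (9864/28363)   [reduce mod 28363]
9864 = 2^3·1233; (2/28363) = -1 since 28363 mod 8 = 3, so (9864/28363) = (-1)^3·(1233/28363); sign now -1
reciprocity: (1233/28363) = +1·(28363/1233) since 1233 mod 4 = 1, 28363 mod 4 = 3; sign now -1
(28363/1233) = (4/1233)   [reduce mod 1233]
4 = 2^2·1; (2/1233) = +1 since 1233 mod 8 = 1, so (4/1233) = (+1)^2·(1/1233); sign now -1
(1/1233) = 1; final value = sign = -1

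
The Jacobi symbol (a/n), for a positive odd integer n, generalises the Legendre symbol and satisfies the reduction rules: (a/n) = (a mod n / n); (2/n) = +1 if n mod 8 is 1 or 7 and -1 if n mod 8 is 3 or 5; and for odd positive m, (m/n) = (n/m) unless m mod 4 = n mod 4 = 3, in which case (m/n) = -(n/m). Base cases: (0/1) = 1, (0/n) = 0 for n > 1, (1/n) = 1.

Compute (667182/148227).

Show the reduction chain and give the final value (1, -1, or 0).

0

(667182/148227): 667182 mod 148227 = 74274, so (667182/148227) = (74274/148227)
factor out 2^1: 74274 = 2^1·37137; with 148227 mod 8 = 3, (2/148227) = -1; sign now -1; continue with (37137/148227)
flip (37137/148227) -> (148227/37137): both odd, 37137 mod 4 = 1, 148227 mod 4 = 3, so the flip contributes +1; sign now -1
(148227/37137): 148227 mod 37137 = 36816, so (148227/37137) = (36816/37137)
factor out 2^4: 36816 = 2^4·2301; with 37137 mod 8 = 1, (2/37137) = +1; sign now -1; continue with (2301/37137)
flip (2301/37137) -> (37137/2301): both odd, 2301 mod 4 = 1, 37137 mod 4 = 1, so the flip contributes +1; sign now -1
(37137/2301): 37137 mod 2301 = 321, so (37137/2301) = (321/2301)
flip (321/2301) -> (2301/321): both odd, 321 mod 4 = 1, 2301 mod 4 = 1, so the flip contributes +1; sign now -1
(2301/321): 2301 mod 321 = 54, so (2301/321) = (54/321)
factor out 2^1: 54 = 2^1·27; with 321 mod 8 = 1, (2/321) = +1; sign now -1; continue with (27/321)
flip (27/321) -> (321/27): both odd, 27 mod 4 = 3, 321 mod 4 = 1, so the flip contributes +1; sign now -1
(321/27): 321 mod 27 = 24, so (321/27) = (24/27)
factor out 2^3: 24 = 2^3·3; with 27 mod 8 = 3, (2/27) = -1; sign now +1; continue with (3/27)
flip (3/27) -> (27/3): both odd, 3 mod 4 = 3, 27 mod 4 = 3, so the flip contributes -1; sign now -1
(27/3): 27 mod 3 = 0, so (27/3) = (0/3)
reached (0/3); gcd(a, n) > 1, so (0/3) = 0 and the symbol is 0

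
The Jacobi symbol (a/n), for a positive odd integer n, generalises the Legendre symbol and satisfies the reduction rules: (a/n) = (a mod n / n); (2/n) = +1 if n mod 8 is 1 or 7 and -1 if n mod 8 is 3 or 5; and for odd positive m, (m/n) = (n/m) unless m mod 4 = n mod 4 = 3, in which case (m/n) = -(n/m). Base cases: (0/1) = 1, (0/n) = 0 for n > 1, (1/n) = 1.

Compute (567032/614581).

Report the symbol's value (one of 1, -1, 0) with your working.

567032 = 2^3·70879; (2/614581) = -1 since 614581 mod 8 = 5, so (567032/614581) = (-1)^3·(70879/614581); sign now -1
reciprocity: (70879/614581) = +1·(614581/70879) since 70879 mod 4 = 3, 614581 mod 4 = 1; sign now -1
(614581/70879) = (47549/70879)   [reduce mod 70879]
reciprocity: (47549/70879) = +1·(70879/47549) since 47549 mod 4 = 1, 70879 mod 4 = 3; sign now -1
(70879/47549) = (23330/47549)   [reduce mod 47549]
23330 = 2^1·11665; (2/47549) = -1 since 47549 mod 8 = 5, so (23330/47549) = (-1)^1·(11665/47549); sign now +1
reciprocity: (11665/47549) = +1·(47549/11665) since 11665 mod 4 = 1, 47549 mod 4 = 1; sign now +1
(47549/11665) = (889/11665)   [reduce mod 11665]
reciprocity: (889/11665) = +1·(11665/889) since 889 mod 4 = 1, 11665 mod 4 = 1; sign now +1
(11665/889) = (108/889)   [reduce mod 889]
108 = 2^2·27; (2/889) = +1 since 889 mod 8 = 1, so (108/889) = (+1)^2·(27/889); sign now +1
reciprocity: (27/889) = +1·(889/27) since 27 mod 4 = 3, 889 mod 4 = 1; sign now +1
(889/27) = (25/27)   [reduce mod 27]
reciprocity: (25/27) = +1·(27/25) since 25 mod 4 = 1, 27 mod 4 = 3; sign now +1
(27/25) = (2/25)   [reduce mod 25]
2 = 2^1·1; (2/25) = +1 since 25 mod 8 = 1, so (2/25) = (+1)^1·(1/25); sign now +1
(1/25) = 1; final value = sign = +1

1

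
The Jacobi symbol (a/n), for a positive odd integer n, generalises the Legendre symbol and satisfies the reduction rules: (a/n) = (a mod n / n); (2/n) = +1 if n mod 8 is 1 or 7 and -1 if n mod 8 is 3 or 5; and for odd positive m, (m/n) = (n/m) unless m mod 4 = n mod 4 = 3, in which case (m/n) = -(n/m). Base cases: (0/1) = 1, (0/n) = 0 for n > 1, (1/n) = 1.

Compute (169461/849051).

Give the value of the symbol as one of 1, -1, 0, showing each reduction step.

reciprocity: (169461/849051) = +1·(849051/169461) since 169461 mod 4 = 1, 849051 mod 4 = 3; sign now +1
(849051/169461) = (1746/169461)   [reduce mod 169461]
1746 = 2^1·873; (2/169461) = -1 since 169461 mod 8 = 5, so (1746/169461) = (-1)^1·(873/169461); sign now -1
reciprocity: (873/169461) = +1·(169461/873) since 873 mod 4 = 1, 169461 mod 4 = 1; sign now -1
(169461/873) = (99/873)   [reduce mod 873]
reciprocity: (99/873) = +1·(873/99) since 99 mod 4 = 3, 873 mod 4 = 1; sign now -1
(873/99) = (81/99)   [reduce mod 99]
reciprocity: (81/99) = +1·(99/81) since 81 mod 4 = 1, 99 mod 4 = 3; sign now -1
(99/81) = (18/81)   [reduce mod 81]
18 = 2^1·9; (2/81) = +1 since 81 mod 8 = 1, so (18/81) = (+1)^1·(9/81); sign now -1
reciprocity: (9/81) = +1·(81/9) since 9 mod 4 = 1, 81 mod 4 = 1; sign now -1
(81/9) = (0/9)   [reduce mod 9]
(0/9) = 0   [gcd(a, n) > 1]; final value = 0

0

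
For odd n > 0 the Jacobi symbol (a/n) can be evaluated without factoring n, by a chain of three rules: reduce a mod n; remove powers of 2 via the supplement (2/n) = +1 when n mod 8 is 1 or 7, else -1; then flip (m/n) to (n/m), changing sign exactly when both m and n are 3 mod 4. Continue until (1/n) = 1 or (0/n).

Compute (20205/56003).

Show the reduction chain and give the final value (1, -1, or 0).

-1

reciprocity: (20205/56003) = +1·(56003/20205) since 20205 mod 4 = 1, 56003 mod 4 = 3; sign now +1
(56003/20205) = (15593/20205)   [reduce mod 20205]
reciprocity: (15593/20205) = +1·(20205/15593) since 15593 mod 4 = 1, 20205 mod 4 = 1; sign now +1
(20205/15593) = (4612/15593)   [reduce mod 15593]
4612 = 2^2·1153; (2/15593) = +1 since 15593 mod 8 = 1, so (4612/15593) = (+1)^2·(1153/15593); sign now +1
reciprocity: (1153/15593) = +1·(15593/1153) since 1153 mod 4 = 1, 15593 mod 4 = 1; sign now +1
(15593/1153) = (604/1153)   [reduce mod 1153]
604 = 2^2·151; (2/1153) = +1 since 1153 mod 8 = 1, so (604/1153) = (+1)^2·(151/1153); sign now +1
reciprocity: (151/1153) = +1·(1153/151) since 151 mod 4 = 3, 1153 mod 4 = 1; sign now +1
(1153/151) = (96/151)   [reduce mod 151]
96 = 2^5·3; (2/151) = +1 since 151 mod 8 = 7, so (96/151) = (+1)^5·(3/151); sign now +1
reciprocity: (3/151) = -1·(151/3) since 3 mod 4 = 3, 151 mod 4 = 3; sign now -1
(151/3) = (1/3)   [reduce mod 3]
(1/3) = 1; final value = sign = -1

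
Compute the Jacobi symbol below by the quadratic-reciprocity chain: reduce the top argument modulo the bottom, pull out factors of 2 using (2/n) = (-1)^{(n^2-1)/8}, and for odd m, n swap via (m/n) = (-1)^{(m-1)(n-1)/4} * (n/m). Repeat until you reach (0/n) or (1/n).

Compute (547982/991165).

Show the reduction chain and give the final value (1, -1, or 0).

factor out 2^1: 547982 = 2^1·273991; with 991165 mod 8 = 5, (2/991165) = -1; sign now -1; continue with (273991/991165)
flip (273991/991165) -> (991165/273991): both odd, 273991 mod 4 = 3, 991165 mod 4 = 1, so the flip contributes +1; sign now -1
(991165/273991): 991165 mod 273991 = 169192, so (991165/273991) = (169192/273991)
factor out 2^3: 169192 = 2^3·21149; with 273991 mod 8 = 7, (2/273991) = +1; sign now -1; continue with (21149/273991)
flip (21149/273991) -> (273991/21149): both odd, 21149 mod 4 = 1, 273991 mod 4 = 3, so the flip contributes +1; sign now -1
(273991/21149): 273991 mod 21149 = 20203, so (273991/21149) = (20203/21149)
flip (20203/21149) -> (21149/20203): both odd, 20203 mod 4 = 3, 21149 mod 4 = 1, so the flip contributes +1; sign now -1
(21149/20203): 21149 mod 20203 = 946, so (21149/20203) = (946/20203)
factor out 2^1: 946 = 2^1·473; with 20203 mod 8 = 3, (2/20203) = -1; sign now +1; continue with (473/20203)
flip (473/20203) -> (20203/473): both odd, 473 mod 4 = 1, 20203 mod 4 = 3, so the flip contributes +1; sign now +1
(20203/473): 20203 mod 473 = 337, so (20203/473) = (337/473)
flip (337/473) -> (473/337): both odd, 337 mod 4 = 1, 473 mod 4 = 1, so the flip contributes +1; sign now +1
(473/337): 473 mod 337 = 136, so (473/337) = (136/337)
factor out 2^3: 136 = 2^3·17; with 337 mod 8 = 1, (2/337) = +1; sign now +1; continue with (17/337)
flip (17/337) -> (337/17): both odd, 17 mod 4 = 1, 337 mod 4 = 1, so the flip contributes +1; sign now +1
(337/17): 337 mod 17 = 14, so (337/17) = (14/17)
factor out 2^1: 14 = 2^1·7; with 17 mod 8 = 1, (2/17) = +1; sign now +1; continue with (7/17)
flip (7/17) -> (17/7): both odd, 7 mod 4 = 3, 17 mod 4 = 1, so the flip contributes +1; sign now +1
(17/7): 17 mod 7 = 3, so (17/7) = (3/7)
flip (3/7) -> (7/3): both odd, 3 mod 4 = 3, 7 mod 4 = 3, so the flip contributes -1; sign now -1
(7/3): 7 mod 3 = 1, so (7/3) = (1/3)
reached (1/3) = 1, so the symbol is -1

-1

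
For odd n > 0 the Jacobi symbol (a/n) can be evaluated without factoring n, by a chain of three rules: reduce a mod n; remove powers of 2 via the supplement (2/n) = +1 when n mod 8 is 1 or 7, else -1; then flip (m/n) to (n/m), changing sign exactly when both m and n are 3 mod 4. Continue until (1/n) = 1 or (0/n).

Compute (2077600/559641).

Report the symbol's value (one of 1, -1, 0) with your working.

-1

(2077600/559641) = (398677/559641)   [reduce mod 559641]
reciprocity: (398677/559641) = +1·(559641/398677) since 398677 mod 4 = 1, 559641 mod 4 = 1; sign now +1
(559641/398677) = (160964/398677)   [reduce mod 398677]
160964 = 2^2·40241; (2/398677) = -1 since 398677 mod 8 = 5, so (160964/398677) = (-1)^2·(40241/398677); sign now +1
reciprocity: (40241/398677) = +1·(398677/40241) since 40241 mod 4 = 1, 398677 mod 4 = 1; sign now +1
(398677/40241) = (36508/40241)   [reduce mod 40241]
36508 = 2^2·9127; (2/40241) = +1 since 40241 mod 8 = 1, so (36508/40241) = (+1)^2·(9127/40241); sign now +1
reciprocity: (9127/40241) = +1·(40241/9127) since 9127 mod 4 = 3, 40241 mod 4 = 1; sign now +1
(40241/9127) = (3733/9127)   [reduce mod 9127]
reciprocity: (3733/9127) = +1·(9127/3733) since 3733 mod 4 = 1, 9127 mod 4 = 3; sign now +1
(9127/3733) = (1661/3733)   [reduce mod 3733]
reciprocity: (1661/3733) = +1·(3733/1661) since 1661 mod 4 = 1, 3733 mod 4 = 1; sign now +1
(3733/1661) = (411/1661)   [reduce mod 1661]
reciprocity: (411/1661) = +1·(1661/411) since 411 mod 4 = 3, 1661 mod 4 = 1; sign now +1
(1661/411) = (17/411)   [reduce mod 411]
reciprocity: (17/411) = +1·(411/17) since 17 mod 4 = 1, 411 mod 4 = 3; sign now +1
(411/17) = (3/17)   [reduce mod 17]
reciprocity: (3/17) = +1·(17/3) since 3 mod 4 = 3, 17 mod 4 = 1; sign now +1
(17/3) = (2/3)   [reduce mod 3]
2 = 2^1·1; (2/3) = -1 since 3 mod 8 = 3, so (2/3) = (-1)^1·(1/3); sign now -1
(1/3) = 1; final value = sign = -1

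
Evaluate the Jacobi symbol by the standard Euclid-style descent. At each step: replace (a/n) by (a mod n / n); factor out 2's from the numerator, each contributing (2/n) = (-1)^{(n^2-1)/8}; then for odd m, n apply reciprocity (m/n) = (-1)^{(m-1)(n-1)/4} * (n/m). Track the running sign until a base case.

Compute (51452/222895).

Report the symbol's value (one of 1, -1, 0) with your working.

51452 = 2^2·12863; (2/222895) = +1 since 222895 mod 8 = 7, so (51452/222895) = (+1)^2·(12863/222895); sign now +1
reciprocity: (12863/222895) = -1·(222895/12863) since 12863 mod 4 = 3, 222895 mod 4 = 3; sign now -1
(222895/12863) = (4224/12863)   [reduce mod 12863]
4224 = 2^7·33; (2/12863) = +1 since 12863 mod 8 = 7, so (4224/12863) = (+1)^7·(33/12863); sign now -1
reciprocity: (33/12863) = +1·(12863/33) since 33 mod 4 = 1, 12863 mod 4 = 3; sign now -1
(12863/33) = (26/33)   [reduce mod 33]
26 = 2^1·13; (2/33) = +1 since 33 mod 8 = 1, so (26/33) = (+1)^1·(13/33); sign now -1
reciprocity: (13/33) = +1·(33/13) since 13 mod 4 = 1, 33 mod 4 = 1; sign now -1
(33/13) = (7/13)   [reduce mod 13]
reciprocity: (7/13) = +1·(13/7) since 7 mod 4 = 3, 13 mod 4 = 1; sign now -1
(13/7) = (6/7)   [reduce mod 7]
6 = 2^1·3; (2/7) = +1 since 7 mod 8 = 7, so (6/7) = (+1)^1·(3/7); sign now -1
reciprocity: (3/7) = -1·(7/3) since 3 mod 4 = 3, 7 mod 4 = 3; sign now +1
(7/3) = (1/3)   [reduce mod 3]
(1/3) = 1; final value = sign = +1

1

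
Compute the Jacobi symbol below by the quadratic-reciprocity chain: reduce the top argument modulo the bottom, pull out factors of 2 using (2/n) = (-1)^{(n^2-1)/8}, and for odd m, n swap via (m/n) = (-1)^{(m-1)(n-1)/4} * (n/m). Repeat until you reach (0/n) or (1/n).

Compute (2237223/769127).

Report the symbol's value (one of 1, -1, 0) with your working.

1

(2237223/769127) = (698969/769127)   [reduce mod 769127]
reciprocity: (698969/769127) = +1·(769127/698969) since 698969 mod 4 = 1, 769127 mod 4 = 3; sign now +1
(769127/698969) = (70158/698969)   [reduce mod 698969]
70158 = 2^1·35079; (2/698969) = +1 since 698969 mod 8 = 1, so (70158/698969) = (+1)^1·(35079/698969); sign now +1
reciprocity: (35079/698969) = +1·(698969/35079) since 35079 mod 4 = 3, 698969 mod 4 = 1; sign now +1
(698969/35079) = (32468/35079)   [reduce mod 35079]
32468 = 2^2·8117; (2/35079) = +1 since 35079 mod 8 = 7, so (32468/35079) = (+1)^2·(8117/35079); sign now +1
reciprocity: (8117/35079) = +1·(35079/8117) since 8117 mod 4 = 1, 35079 mod 4 = 3; sign now +1
(35079/8117) = (2611/8117)   [reduce mod 8117]
reciprocity: (2611/8117) = +1·(8117/2611) since 2611 mod 4 = 3, 8117 mod 4 = 1; sign now +1
(8117/2611) = (284/2611)   [reduce mod 2611]
284 = 2^2·71; (2/2611) = -1 since 2611 mod 8 = 3, so (284/2611) = (-1)^2·(71/2611); sign now +1
reciprocity: (71/2611) = -1·(2611/71) since 71 mod 4 = 3, 2611 mod 4 = 3; sign now -1
(2611/71) = (55/71)   [reduce mod 71]
reciprocity: (55/71) = -1·(71/55) since 55 mod 4 = 3, 71 mod 4 = 3; sign now +1
(71/55) = (16/55)   [reduce mod 55]
16 = 2^4·1; (2/55) = +1 since 55 mod 8 = 7, so (16/55) = (+1)^4·(1/55); sign now +1
(1/55) = 1; final value = sign = +1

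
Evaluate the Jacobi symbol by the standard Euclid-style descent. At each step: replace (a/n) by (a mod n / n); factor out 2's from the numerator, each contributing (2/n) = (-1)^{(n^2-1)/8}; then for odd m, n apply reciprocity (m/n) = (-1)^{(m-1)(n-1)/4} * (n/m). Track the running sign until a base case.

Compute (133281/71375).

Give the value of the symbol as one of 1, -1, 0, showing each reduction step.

(133281/71375): 133281 mod 71375 = 61906, so (133281/71375) = (61906/71375)
factor out 2^1: 61906 = 2^1·30953; with 71375 mod 8 = 7, (2/71375) = +1; sign now +1; continue with (30953/71375)
flip (30953/71375) -> (71375/30953): both odd, 30953 mod 4 = 1, 71375 mod 4 = 3, so the flip contributes +1; sign now +1
(71375/30953): 71375 mod 30953 = 9469, so (71375/30953) = (9469/30953)
flip (9469/30953) -> (30953/9469): both odd, 9469 mod 4 = 1, 30953 mod 4 = 1, so the flip contributes +1; sign now +1
(30953/9469): 30953 mod 9469 = 2546, so (30953/9469) = (2546/9469)
factor out 2^1: 2546 = 2^1·1273; with 9469 mod 8 = 5, (2/9469) = -1; sign now -1; continue with (1273/9469)
flip (1273/9469) -> (9469/1273): both odd, 1273 mod 4 = 1, 9469 mod 4 = 1, so the flip contributes +1; sign now -1
(9469/1273): 9469 mod 1273 = 558, so (9469/1273) = (558/1273)
factor out 2^1: 558 = 2^1·279; with 1273 mod 8 = 1, (2/1273) = +1; sign now -1; continue with (279/1273)
flip (279/1273) -> (1273/279): both odd, 279 mod 4 = 3, 1273 mod 4 = 1, so the flip contributes +1; sign now -1
(1273/279): 1273 mod 279 = 157, so (1273/279) = (157/279)
flip (157/279) -> (279/157): both odd, 157 mod 4 = 1, 279 mod 4 = 3, so the flip contributes +1; sign now -1
(279/157): 279 mod 157 = 122, so (279/157) = (122/157)
factor out 2^1: 122 = 2^1·61; with 157 mod 8 = 5, (2/157) = -1; sign now +1; continue with (61/157)
flip (61/157) -> (157/61): both odd, 61 mod 4 = 1, 157 mod 4 = 1, so the flip contributes +1; sign now +1
(157/61): 157 mod 61 = 35, so (157/61) = (35/61)
flip (35/61) -> (61/35): both odd, 35 mod 4 = 3, 61 mod 4 = 1, so the flip contributes +1; sign now +1
(61/35): 61 mod 35 = 26, so (61/35) = (26/35)
factor out 2^1: 26 = 2^1·13; with 35 mod 8 = 3, (2/35) = -1; sign now -1; continue with (13/35)
flip (13/35) -> (35/13): both odd, 13 mod 4 = 1, 35 mod 4 = 3, so the flip contributes +1; sign now -1
(35/13): 35 mod 13 = 9, so (35/13) = (9/13)
flip (9/13) -> (13/9): both odd, 9 mod 4 = 1, 13 mod 4 = 1, so the flip contributes +1; sign now -1
(13/9): 13 mod 9 = 4, so (13/9) = (4/9)
factor out 2^2: 4 = 2^2·1; with 9 mod 8 = 1, (2/9) = +1; sign now -1; continue with (1/9)
reached (1/9) = 1, so the symbol is -1

-1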